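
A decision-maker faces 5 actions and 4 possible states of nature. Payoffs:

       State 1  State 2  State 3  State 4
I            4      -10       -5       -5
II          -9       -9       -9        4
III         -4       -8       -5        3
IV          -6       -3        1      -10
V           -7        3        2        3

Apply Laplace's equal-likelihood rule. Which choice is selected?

Row averages: I=-4, II=-5.75, III=-3.5, IV=-4.5, V=0.25
Highest average = 0.25 → V.

V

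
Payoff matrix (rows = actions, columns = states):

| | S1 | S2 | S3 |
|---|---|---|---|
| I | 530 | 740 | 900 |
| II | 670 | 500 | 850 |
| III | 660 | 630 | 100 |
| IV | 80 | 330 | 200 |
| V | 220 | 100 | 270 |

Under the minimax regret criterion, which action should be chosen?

I

Column bests: S1=670, S2=740, S3=900.
I regrets: 140, 0, 0 → max 140
II regrets: 0, 240, 50 → max 240
III regrets: 10, 110, 800 → max 800
IV regrets: 590, 410, 700 → max 700
V regrets: 450, 640, 630 → max 640
Smallest max regret = 140 → I.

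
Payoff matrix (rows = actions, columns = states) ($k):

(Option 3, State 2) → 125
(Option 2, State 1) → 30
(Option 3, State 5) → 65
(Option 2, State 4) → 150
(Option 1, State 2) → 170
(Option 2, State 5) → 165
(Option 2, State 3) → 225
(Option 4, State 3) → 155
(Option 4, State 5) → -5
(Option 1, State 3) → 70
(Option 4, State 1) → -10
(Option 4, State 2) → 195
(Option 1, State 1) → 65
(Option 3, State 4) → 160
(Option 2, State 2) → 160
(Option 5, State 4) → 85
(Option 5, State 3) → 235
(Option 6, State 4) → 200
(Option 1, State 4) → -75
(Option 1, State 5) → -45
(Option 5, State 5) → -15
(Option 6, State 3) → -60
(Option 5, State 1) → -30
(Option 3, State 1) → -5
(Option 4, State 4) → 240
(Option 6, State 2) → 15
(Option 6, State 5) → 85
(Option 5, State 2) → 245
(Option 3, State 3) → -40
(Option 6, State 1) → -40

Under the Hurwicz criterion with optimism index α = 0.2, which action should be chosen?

Option 1: 0.2·170 + 0.8·(-75) = -26
Option 2: 0.2·225 + 0.8·30 = 69
Option 3: 0.2·160 + 0.8·(-40) = 0
Option 4: 0.2·240 + 0.8·(-10) = 40
Option 5: 0.2·245 + 0.8·(-30) = 25
Option 6: 0.2·200 + 0.8·(-60) = -8
Highest Hurwicz score = 69 → Option 2.

Option 2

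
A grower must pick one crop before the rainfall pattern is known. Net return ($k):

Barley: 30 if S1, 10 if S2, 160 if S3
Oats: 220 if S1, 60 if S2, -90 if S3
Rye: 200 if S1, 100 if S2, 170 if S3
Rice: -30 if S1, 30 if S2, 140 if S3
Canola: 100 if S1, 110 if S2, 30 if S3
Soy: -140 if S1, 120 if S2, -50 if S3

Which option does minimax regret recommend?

Column bests: S1=220, S2=120, S3=170.
Barley regrets: 190, 110, 10 → max 190
Oats regrets: 0, 60, 260 → max 260
Rye regrets: 20, 20, 0 → max 20
Rice regrets: 250, 90, 30 → max 250
Canola regrets: 120, 10, 140 → max 140
Soy regrets: 360, 0, 220 → max 360
Smallest max regret = 20 → Rye.

Rye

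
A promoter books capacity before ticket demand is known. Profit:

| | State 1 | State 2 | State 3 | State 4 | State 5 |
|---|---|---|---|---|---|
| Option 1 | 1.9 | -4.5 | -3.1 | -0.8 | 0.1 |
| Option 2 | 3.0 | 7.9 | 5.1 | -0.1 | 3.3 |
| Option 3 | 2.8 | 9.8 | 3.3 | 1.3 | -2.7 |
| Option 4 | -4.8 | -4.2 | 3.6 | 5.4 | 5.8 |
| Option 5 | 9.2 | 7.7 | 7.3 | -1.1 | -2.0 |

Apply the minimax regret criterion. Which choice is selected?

Option 2

Column bests: State 1=9.2, State 2=9.8, State 3=7.3, State 4=5.4, State 5=5.8.
Option 1 regrets: 7.3, 14.3, 10.4, 6.2, 5.7 → max 14.3
Option 2 regrets: 6.2, 1.9, 2.2, 5.5, 2.5 → max 6.2
Option 3 regrets: 6.4, 0.0, 4.0, 4.1, 8.5 → max 8.5
Option 4 regrets: 14.0, 14.0, 3.7, 0.0, 0.0 → max 14.0
Option 5 regrets: 0.0, 2.1, 0.0, 6.5, 7.8 → max 7.8
Smallest max regret = 6.2 → Option 2.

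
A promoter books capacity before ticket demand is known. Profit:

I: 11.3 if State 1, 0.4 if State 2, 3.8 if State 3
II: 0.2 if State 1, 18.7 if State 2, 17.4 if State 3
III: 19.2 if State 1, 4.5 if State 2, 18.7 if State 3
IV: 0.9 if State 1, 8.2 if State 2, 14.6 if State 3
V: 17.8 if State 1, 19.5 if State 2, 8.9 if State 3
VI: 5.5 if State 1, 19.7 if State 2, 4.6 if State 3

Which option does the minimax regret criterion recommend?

Column bests: State 1=19.2, State 2=19.7, State 3=18.7.
I regrets: 7.9, 19.3, 14.9 → max 19.3
II regrets: 19.0, 1.0, 1.3 → max 19.0
III regrets: 0.0, 15.2, 0.0 → max 15.2
IV regrets: 18.3, 11.5, 4.1 → max 18.3
V regrets: 1.4, 0.2, 9.8 → max 9.8
VI regrets: 13.7, 0.0, 14.1 → max 14.1
Smallest max regret = 9.8 → V.

V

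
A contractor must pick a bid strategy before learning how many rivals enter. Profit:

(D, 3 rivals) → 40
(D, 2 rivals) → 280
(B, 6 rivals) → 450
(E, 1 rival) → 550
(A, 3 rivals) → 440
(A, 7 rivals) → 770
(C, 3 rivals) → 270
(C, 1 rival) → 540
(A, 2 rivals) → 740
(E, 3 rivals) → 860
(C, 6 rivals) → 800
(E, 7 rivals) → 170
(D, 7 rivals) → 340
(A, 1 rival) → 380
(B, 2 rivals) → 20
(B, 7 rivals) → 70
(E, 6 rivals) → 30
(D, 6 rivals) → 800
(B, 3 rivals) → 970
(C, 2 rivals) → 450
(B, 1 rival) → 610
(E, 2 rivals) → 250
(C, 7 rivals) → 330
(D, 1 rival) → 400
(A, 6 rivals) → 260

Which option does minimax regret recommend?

Column bests: 1 rival=610, 2 rivals=740, 3 rivals=970, 6 rivals=800, 7 rivals=770.
A regrets: 230, 0, 530, 540, 0 → max 540
B regrets: 0, 720, 0, 350, 700 → max 720
C regrets: 70, 290, 700, 0, 440 → max 700
D regrets: 210, 460, 930, 0, 430 → max 930
E regrets: 60, 490, 110, 770, 600 → max 770
Smallest max regret = 540 → A.

A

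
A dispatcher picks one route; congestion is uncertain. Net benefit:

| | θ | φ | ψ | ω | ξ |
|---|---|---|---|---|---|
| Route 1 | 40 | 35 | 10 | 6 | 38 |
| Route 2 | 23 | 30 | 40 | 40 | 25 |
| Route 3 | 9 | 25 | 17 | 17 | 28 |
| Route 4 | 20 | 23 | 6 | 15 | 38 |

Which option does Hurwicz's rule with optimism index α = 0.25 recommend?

Route 2

Route 1: 0.25·40 + 0.75·6 = 14.5
Route 2: 0.25·40 + 0.75·23 = 27.25
Route 3: 0.25·28 + 0.75·9 = 13.75
Route 4: 0.25·38 + 0.75·6 = 14
Highest Hurwicz score = 27.25 → Route 2.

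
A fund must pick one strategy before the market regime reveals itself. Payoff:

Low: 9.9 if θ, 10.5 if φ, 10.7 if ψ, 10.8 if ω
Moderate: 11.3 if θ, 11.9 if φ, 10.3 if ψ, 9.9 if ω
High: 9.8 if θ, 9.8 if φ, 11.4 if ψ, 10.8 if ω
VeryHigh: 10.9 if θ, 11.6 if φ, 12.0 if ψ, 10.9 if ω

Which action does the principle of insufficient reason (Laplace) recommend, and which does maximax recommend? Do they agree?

Row averages: Low=10.475, Moderate=10.85, High=10.45, VeryHigh=11.35
Highest average = 11.35 → VeryHigh.
Row maxima: Low=10.8, Moderate=11.9, High=11.4, VeryHigh=12.0
Best best-case = 12.0 → VeryHigh.

laplace → VeryHigh; maximax → VeryHigh (agree)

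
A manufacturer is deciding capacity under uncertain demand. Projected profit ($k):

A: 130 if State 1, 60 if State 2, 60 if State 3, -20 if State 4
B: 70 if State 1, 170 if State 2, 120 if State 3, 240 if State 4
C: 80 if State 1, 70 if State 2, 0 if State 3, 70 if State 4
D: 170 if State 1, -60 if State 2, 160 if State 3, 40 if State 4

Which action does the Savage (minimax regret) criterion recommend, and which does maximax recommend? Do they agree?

minimax regret → B; maximax → B (agree)

Column bests: State 1=170, State 2=170, State 3=160, State 4=240.
A regrets: 40, 110, 100, 260 → max 260
B regrets: 100, 0, 40, 0 → max 100
C regrets: 90, 100, 160, 170 → max 170
D regrets: 0, 230, 0, 200 → max 230
Smallest max regret = 100 → B.
Row maxima: A=130, B=240, C=80, D=170
Best best-case = 240 → B.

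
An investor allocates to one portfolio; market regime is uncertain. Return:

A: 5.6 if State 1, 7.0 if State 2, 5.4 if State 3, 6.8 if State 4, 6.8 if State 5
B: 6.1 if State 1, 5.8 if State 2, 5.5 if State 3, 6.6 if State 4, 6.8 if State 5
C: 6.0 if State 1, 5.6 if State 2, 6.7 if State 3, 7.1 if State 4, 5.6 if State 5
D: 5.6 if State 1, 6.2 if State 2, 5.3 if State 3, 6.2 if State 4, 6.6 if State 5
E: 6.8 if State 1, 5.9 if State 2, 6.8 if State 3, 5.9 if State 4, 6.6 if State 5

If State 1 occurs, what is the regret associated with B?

0.7

Best payoff under State 1 is 6.8.
Regret = 6.8 − 6.1 = 0.7.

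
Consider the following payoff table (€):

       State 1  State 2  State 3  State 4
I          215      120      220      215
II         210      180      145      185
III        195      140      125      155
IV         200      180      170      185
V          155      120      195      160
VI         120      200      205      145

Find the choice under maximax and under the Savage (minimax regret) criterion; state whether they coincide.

maximax → I; minimax regret → IV (disagree)

Row maxima: I=220, II=210, III=195, IV=200, V=195, VI=205
Best best-case = 220 → I.
Column bests: State 1=215, State 2=200, State 3=220, State 4=215.
I regrets: 0, 80, 0, 0 → max 80
II regrets: 5, 20, 75, 30 → max 75
III regrets: 20, 60, 95, 60 → max 95
IV regrets: 15, 20, 50, 30 → max 50
V regrets: 60, 80, 25, 55 → max 80
VI regrets: 95, 0, 15, 70 → max 95
Smallest max regret = 50 → IV.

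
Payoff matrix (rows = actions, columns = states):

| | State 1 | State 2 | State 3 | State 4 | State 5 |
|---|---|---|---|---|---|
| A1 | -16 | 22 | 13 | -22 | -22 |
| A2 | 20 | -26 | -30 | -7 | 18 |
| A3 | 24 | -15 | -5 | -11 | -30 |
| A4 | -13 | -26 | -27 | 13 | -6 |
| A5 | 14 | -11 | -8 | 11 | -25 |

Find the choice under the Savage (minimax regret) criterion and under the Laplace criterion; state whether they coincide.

minimax regret → A1; laplace → A5 (disagree)

Column bests: State 1=24, State 2=22, State 3=13, State 4=13, State 5=18.
A1 regrets: 40, 0, 0, 35, 40 → max 40
A2 regrets: 4, 48, 43, 20, 0 → max 48
A3 regrets: 0, 37, 18, 24, 48 → max 48
A4 regrets: 37, 48, 40, 0, 24 → max 48
A5 regrets: 10, 33, 21, 2, 43 → max 43
Smallest max regret = 40 → A1.
Row averages: A1=-5, A2=-5, A3=-7.4, A4=-11.8, A5=-3.8
Highest average = -3.8 → A5.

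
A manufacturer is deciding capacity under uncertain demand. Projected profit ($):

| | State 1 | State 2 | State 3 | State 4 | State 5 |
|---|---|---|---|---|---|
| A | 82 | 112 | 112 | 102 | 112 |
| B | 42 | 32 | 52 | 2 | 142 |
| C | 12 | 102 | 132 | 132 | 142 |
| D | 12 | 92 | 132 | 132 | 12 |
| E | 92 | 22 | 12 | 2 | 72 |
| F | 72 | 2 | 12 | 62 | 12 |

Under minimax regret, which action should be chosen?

A

Column bests: State 1=92, State 2=112, State 3=132, State 4=132, State 5=142.
A regrets: 10, 0, 20, 30, 30 → max 30
B regrets: 50, 80, 80, 130, 0 → max 130
C regrets: 80, 10, 0, 0, 0 → max 80
D regrets: 80, 20, 0, 0, 130 → max 130
E regrets: 0, 90, 120, 130, 70 → max 130
F regrets: 20, 110, 120, 70, 130 → max 130
Smallest max regret = 30 → A.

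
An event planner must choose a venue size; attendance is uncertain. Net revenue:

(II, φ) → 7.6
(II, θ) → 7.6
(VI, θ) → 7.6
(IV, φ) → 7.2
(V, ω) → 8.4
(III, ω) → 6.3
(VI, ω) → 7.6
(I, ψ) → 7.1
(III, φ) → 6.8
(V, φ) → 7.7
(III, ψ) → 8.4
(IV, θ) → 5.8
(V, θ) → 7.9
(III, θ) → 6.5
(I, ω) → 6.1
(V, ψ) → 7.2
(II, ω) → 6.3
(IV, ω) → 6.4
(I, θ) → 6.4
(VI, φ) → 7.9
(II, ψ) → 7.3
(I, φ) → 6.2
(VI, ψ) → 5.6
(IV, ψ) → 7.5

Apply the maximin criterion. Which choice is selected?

Row minima: I=6.1, II=6.3, III=6.3, IV=5.8, V=7.2, VI=5.6
Best worst-case = 7.2 → V.

V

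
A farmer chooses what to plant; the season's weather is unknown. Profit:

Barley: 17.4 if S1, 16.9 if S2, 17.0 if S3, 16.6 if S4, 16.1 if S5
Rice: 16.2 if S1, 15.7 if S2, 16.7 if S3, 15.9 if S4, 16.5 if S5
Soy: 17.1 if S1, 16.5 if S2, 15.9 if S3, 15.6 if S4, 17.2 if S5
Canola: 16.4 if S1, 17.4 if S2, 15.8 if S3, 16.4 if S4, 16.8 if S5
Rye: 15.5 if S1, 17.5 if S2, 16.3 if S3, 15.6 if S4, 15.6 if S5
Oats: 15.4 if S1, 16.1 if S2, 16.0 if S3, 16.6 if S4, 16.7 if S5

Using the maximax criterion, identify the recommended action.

Row maxima: Barley=17.4, Rice=16.7, Soy=17.2, Canola=17.4, Rye=17.5, Oats=16.7
Best best-case = 17.5 → Rye.

Rye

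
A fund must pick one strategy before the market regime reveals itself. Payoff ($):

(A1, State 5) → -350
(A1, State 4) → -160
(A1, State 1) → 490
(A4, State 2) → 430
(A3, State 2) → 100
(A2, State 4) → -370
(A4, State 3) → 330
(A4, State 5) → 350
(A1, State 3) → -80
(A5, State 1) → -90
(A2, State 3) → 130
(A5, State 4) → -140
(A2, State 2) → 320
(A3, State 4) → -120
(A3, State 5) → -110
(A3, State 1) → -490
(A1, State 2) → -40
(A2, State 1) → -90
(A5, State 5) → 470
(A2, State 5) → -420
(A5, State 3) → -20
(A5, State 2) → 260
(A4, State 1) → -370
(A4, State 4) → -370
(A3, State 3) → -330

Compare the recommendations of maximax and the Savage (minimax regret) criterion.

maximax → A1; minimax regret → A5 (disagree)

Row maxima: A1=490, A2=320, A3=100, A4=430, A5=470
Best best-case = 490 → A1.
Column bests: State 1=490, State 2=430, State 3=330, State 4=-120, State 5=470.
A1 regrets: 0, 470, 410, 40, 820 → max 820
A2 regrets: 580, 110, 200, 250, 890 → max 890
A3 regrets: 980, 330, 660, 0, 580 → max 980
A4 regrets: 860, 0, 0, 250, 120 → max 860
A5 regrets: 580, 170, 350, 20, 0 → max 580
Smallest max regret = 580 → A5.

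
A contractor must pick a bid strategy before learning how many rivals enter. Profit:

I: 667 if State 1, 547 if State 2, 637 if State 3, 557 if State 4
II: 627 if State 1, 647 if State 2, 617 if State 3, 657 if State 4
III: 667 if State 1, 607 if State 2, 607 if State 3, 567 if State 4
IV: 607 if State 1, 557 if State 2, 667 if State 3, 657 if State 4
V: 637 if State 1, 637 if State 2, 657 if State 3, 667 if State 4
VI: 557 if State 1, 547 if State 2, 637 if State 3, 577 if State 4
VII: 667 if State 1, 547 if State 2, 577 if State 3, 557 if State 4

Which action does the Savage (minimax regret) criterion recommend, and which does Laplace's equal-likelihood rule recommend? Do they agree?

minimax regret → V; laplace → V (agree)

Column bests: State 1=667, State 2=647, State 3=667, State 4=667.
I regrets: 0, 100, 30, 110 → max 110
II regrets: 40, 0, 50, 10 → max 50
III regrets: 0, 40, 60, 100 → max 100
IV regrets: 60, 90, 0, 10 → max 90
V regrets: 30, 10, 10, 0 → max 30
VI regrets: 110, 100, 30, 90 → max 110
VII regrets: 0, 100, 90, 110 → max 110
Smallest max regret = 30 → V.
Row averages: I=602, II=637, III=612, IV=622, V=649.5, VI=579.5, VII=587
Highest average = 649.5 → V.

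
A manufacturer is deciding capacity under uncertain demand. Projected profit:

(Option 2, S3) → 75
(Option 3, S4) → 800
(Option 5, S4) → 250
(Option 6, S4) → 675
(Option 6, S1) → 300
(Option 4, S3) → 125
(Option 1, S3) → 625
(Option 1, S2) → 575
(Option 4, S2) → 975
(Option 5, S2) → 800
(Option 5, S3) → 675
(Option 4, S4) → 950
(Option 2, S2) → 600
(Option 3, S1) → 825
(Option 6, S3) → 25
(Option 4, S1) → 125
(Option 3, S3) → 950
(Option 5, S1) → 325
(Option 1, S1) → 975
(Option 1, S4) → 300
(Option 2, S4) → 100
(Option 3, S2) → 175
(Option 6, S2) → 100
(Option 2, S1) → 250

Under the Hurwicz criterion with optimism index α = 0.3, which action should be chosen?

Option 1

Option 1: 0.3·975 + 0.7·300 = 502.5
Option 2: 0.3·600 + 0.7·75 = 232.5
Option 3: 0.3·950 + 0.7·175 = 407.5
Option 4: 0.3·975 + 0.7·125 = 380
Option 5: 0.3·800 + 0.7·250 = 415
Option 6: 0.3·675 + 0.7·25 = 220
Highest Hurwicz score = 502.5 → Option 1.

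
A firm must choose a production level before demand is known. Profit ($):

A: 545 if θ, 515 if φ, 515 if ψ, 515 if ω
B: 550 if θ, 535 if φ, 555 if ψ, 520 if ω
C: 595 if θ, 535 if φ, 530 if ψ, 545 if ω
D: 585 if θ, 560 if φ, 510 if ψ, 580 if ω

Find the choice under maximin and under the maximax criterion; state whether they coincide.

maximin → C; maximax → C (agree)

Row minima: A=515, B=520, C=530, D=510
Best worst-case = 530 → C.
Row maxima: A=545, B=555, C=595, D=585
Best best-case = 595 → C.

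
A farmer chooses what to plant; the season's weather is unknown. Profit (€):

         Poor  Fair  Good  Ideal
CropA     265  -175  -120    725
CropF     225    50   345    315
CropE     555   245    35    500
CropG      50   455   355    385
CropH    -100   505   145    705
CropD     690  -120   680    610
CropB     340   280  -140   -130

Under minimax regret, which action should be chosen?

Column bests: Poor=690, Fair=505, Good=680, Ideal=725.
CropA regrets: 425, 680, 800, 0 → max 800
CropF regrets: 465, 455, 335, 410 → max 465
CropE regrets: 135, 260, 645, 225 → max 645
CropG regrets: 640, 50, 325, 340 → max 640
CropH regrets: 790, 0, 535, 20 → max 790
CropD regrets: 0, 625, 0, 115 → max 625
CropB regrets: 350, 225, 820, 855 → max 855
Smallest max regret = 465 → CropF.

CropF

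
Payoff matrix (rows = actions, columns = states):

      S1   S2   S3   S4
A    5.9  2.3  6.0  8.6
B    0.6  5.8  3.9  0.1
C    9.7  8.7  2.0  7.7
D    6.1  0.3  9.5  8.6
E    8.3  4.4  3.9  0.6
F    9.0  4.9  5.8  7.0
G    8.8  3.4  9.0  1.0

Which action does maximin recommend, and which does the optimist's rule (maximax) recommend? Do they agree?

Row minima: A=2.3, B=0.1, C=2.0, D=0.3, E=0.6, F=4.9, G=1.0
Best worst-case = 4.9 → F.
Row maxima: A=8.6, B=5.8, C=9.7, D=9.5, E=8.3, F=9.0, G=9.0
Best best-case = 9.7 → C.

maximin → F; maximax → C (disagree)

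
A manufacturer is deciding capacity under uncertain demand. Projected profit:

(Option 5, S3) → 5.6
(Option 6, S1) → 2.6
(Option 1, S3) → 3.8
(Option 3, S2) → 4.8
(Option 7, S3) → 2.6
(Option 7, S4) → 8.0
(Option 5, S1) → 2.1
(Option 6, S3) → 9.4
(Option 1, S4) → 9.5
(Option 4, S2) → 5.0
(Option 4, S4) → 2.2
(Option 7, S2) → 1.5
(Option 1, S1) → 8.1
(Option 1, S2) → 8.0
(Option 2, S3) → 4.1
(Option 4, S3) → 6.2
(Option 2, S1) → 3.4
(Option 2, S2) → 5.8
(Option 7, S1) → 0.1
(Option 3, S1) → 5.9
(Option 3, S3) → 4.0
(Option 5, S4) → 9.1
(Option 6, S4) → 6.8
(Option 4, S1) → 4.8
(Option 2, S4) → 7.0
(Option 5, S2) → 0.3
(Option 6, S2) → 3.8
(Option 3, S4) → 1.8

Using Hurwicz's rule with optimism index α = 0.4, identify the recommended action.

Option 1

Option 1: 0.4·9.5 + 0.6·3.8 = 6.08
Option 2: 0.4·7.0 + 0.6·3.4 = 4.84
Option 3: 0.4·5.9 + 0.6·1.8 = 3.44
Option 4: 0.4·6.2 + 0.6·2.2 = 3.8
Option 5: 0.4·9.1 + 0.6·0.3 = 3.82
Option 6: 0.4·9.4 + 0.6·2.6 = 5.32
Option 7: 0.4·8.0 + 0.6·0.1 = 3.26
Highest Hurwicz score = 6.08 → Option 1.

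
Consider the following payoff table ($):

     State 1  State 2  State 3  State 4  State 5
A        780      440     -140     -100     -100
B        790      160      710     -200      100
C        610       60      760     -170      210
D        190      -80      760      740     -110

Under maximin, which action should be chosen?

D

Row minima: A=-140, B=-200, C=-170, D=-110
Best worst-case = -110 → D.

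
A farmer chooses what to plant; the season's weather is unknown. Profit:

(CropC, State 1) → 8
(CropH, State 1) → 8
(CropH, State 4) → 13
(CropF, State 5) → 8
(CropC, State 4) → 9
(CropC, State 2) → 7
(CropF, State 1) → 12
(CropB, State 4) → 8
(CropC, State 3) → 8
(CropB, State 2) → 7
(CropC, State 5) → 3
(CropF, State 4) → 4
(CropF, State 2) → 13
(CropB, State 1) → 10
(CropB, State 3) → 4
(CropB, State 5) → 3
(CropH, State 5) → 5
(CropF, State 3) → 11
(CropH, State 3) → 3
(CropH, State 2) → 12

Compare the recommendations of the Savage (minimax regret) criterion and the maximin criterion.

minimax regret → CropC; maximin → CropF (disagree)

Column bests: State 1=12, State 2=13, State 3=11, State 4=13, State 5=8.
CropF regrets: 0, 0, 0, 9, 0 → max 9
CropB regrets: 2, 6, 7, 5, 5 → max 7
CropC regrets: 4, 6, 3, 4, 5 → max 6
CropH regrets: 4, 1, 8, 0, 3 → max 8
Smallest max regret = 6 → CropC.
Row minima: CropF=4, CropB=3, CropC=3, CropH=3
Best worst-case = 4 → CropF.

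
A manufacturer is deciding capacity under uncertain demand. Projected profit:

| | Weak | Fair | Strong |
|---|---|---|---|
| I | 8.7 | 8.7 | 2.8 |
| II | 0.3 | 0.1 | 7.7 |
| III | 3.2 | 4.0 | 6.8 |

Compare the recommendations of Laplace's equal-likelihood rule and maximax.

laplace → I; maximax → I (agree)

Row averages: I=101/15, II=2.7, III=14/3
Highest average = 101/15 → I.
Row maxima: I=8.7, II=7.7, III=6.8
Best best-case = 8.7 → I.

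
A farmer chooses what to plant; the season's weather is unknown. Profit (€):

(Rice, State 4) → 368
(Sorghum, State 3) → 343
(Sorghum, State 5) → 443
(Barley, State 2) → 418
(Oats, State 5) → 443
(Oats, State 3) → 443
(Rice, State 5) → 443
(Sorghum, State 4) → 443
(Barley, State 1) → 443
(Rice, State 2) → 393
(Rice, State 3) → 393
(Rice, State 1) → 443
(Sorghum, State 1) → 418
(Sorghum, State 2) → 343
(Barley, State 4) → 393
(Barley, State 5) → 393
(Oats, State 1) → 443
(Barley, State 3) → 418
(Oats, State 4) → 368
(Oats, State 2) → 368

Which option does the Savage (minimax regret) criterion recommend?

Column bests: State 1=443, State 2=418, State 3=443, State 4=443, State 5=443.
Sorghum regrets: 25, 75, 100, 0, 0 → max 100
Barley regrets: 0, 0, 25, 50, 50 → max 50
Oats regrets: 0, 50, 0, 75, 0 → max 75
Rice regrets: 0, 25, 50, 75, 0 → max 75
Smallest max regret = 50 → Barley.

Barley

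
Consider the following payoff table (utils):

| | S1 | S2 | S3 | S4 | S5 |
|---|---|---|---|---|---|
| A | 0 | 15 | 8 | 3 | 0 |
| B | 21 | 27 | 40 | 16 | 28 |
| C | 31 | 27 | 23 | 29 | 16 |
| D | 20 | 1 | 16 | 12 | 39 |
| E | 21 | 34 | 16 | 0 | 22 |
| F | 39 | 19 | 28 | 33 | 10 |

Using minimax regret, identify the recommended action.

B

Column bests: S1=39, S2=34, S3=40, S4=33, S5=39.
A regrets: 39, 19, 32, 30, 39 → max 39
B regrets: 18, 7, 0, 17, 11 → max 18
C regrets: 8, 7, 17, 4, 23 → max 23
D regrets: 19, 33, 24, 21, 0 → max 33
E regrets: 18, 0, 24, 33, 17 → max 33
F regrets: 0, 15, 12, 0, 29 → max 29
Smallest max regret = 18 → B.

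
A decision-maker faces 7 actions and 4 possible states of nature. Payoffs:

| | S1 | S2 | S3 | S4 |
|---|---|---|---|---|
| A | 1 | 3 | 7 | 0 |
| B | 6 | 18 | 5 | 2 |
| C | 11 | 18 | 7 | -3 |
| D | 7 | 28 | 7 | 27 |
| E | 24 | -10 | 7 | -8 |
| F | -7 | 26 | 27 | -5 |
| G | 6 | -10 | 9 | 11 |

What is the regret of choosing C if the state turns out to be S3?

Best payoff under S3 is 27.
Regret = 27 − 7 = 20.

20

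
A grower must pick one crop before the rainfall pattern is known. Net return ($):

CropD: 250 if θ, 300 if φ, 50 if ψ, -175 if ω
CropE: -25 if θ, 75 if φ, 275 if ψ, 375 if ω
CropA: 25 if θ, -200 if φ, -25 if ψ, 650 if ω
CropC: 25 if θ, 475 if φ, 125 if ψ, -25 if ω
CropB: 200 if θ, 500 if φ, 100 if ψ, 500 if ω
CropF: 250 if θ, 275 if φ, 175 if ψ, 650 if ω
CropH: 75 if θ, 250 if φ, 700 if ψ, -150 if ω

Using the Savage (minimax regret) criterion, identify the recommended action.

CropE

Column bests: θ=250, φ=500, ψ=700, ω=650.
CropD regrets: 0, 200, 650, 825 → max 825
CropE regrets: 275, 425, 425, 275 → max 425
CropA regrets: 225, 700, 725, 0 → max 725
CropC regrets: 225, 25, 575, 675 → max 675
CropB regrets: 50, 0, 600, 150 → max 600
CropF regrets: 0, 225, 525, 0 → max 525
CropH regrets: 175, 250, 0, 800 → max 800
Smallest max regret = 425 → CropE.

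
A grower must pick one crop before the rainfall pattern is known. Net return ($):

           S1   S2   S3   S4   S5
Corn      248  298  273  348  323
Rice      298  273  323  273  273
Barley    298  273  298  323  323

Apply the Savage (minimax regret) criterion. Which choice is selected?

Barley

Column bests: S1=298, S2=298, S3=323, S4=348, S5=323.
Corn regrets: 50, 0, 50, 0, 0 → max 50
Rice regrets: 0, 25, 0, 75, 50 → max 75
Barley regrets: 0, 25, 25, 25, 0 → max 25
Smallest max regret = 25 → Barley.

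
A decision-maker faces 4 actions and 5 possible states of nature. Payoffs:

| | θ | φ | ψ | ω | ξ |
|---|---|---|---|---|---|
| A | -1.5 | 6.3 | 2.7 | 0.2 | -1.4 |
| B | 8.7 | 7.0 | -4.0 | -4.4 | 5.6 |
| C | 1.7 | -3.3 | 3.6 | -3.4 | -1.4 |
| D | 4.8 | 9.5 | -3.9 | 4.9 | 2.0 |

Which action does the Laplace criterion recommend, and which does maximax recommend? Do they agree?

laplace → D; maximax → D (agree)

Row averages: A=1.26, B=2.58, C=-0.56, D=3.46
Highest average = 3.46 → D.
Row maxima: A=6.3, B=8.7, C=3.6, D=9.5
Best best-case = 9.5 → D.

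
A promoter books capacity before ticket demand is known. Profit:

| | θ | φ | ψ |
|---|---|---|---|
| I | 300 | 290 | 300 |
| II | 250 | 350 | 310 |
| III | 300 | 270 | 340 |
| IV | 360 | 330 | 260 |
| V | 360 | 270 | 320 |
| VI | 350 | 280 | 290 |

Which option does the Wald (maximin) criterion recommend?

Row minima: I=290, II=250, III=270, IV=260, V=270, VI=280
Best worst-case = 290 → I.

I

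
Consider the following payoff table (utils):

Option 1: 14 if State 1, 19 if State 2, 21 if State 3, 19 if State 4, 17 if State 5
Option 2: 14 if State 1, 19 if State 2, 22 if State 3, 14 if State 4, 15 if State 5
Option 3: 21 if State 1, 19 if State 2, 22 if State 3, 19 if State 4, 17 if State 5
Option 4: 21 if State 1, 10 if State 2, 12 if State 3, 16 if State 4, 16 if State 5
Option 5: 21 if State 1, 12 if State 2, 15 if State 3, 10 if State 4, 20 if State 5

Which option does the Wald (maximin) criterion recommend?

Option 3

Row minima: Option 1=14, Option 2=14, Option 3=17, Option 4=10, Option 5=10
Best worst-case = 17 → Option 3.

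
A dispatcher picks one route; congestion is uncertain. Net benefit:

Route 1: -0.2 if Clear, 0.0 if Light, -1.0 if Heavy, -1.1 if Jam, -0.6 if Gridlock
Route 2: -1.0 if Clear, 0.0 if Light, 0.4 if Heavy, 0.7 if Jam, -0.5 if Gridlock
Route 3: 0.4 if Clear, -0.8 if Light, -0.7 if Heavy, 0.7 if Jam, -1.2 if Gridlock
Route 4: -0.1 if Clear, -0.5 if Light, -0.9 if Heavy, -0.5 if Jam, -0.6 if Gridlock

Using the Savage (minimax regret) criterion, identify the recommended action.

Column bests: Clear=0.4, Light=0.0, Heavy=0.4, Jam=0.7, Gridlock=-0.5.
Route 1 regrets: 0.6, 0.0, 1.4, 1.8, 0.1 → max 1.8
Route 2 regrets: 1.4, 0.0, 0.0, 0.0, 0.0 → max 1.4
Route 3 regrets: 0.0, 0.8, 1.1, 0.0, 0.7 → max 1.1
Route 4 regrets: 0.5, 0.5, 1.3, 1.2, 0.1 → max 1.3
Smallest max regret = 1.1 → Route 3.

Route 3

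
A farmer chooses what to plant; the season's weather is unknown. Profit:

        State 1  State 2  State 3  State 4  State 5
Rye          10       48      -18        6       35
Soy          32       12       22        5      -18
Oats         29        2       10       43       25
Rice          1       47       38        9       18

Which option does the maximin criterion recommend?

Oats

Row minima: Rye=-18, Soy=-18, Oats=2, Rice=1
Best worst-case = 2 → Oats.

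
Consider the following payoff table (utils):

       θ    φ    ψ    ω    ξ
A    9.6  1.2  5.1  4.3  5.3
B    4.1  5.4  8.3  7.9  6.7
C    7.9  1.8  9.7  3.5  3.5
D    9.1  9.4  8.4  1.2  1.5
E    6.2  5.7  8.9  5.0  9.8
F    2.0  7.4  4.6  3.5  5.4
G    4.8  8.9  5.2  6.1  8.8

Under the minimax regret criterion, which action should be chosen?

Column bests: θ=9.6, φ=9.4, ψ=9.7, ω=7.9, ξ=9.8.
A regrets: 0.0, 8.2, 4.6, 3.6, 4.5 → max 8.2
B regrets: 5.5, 4.0, 1.4, 0.0, 3.1 → max 5.5
C regrets: 1.7, 7.6, 0.0, 4.4, 6.3 → max 7.6
D regrets: 0.5, 0.0, 1.3, 6.7, 8.3 → max 8.3
E regrets: 3.4, 3.7, 0.8, 2.9, 0.0 → max 3.7
F regrets: 7.6, 2.0, 5.1, 4.4, 4.4 → max 7.6
G regrets: 4.8, 0.5, 4.5, 1.8, 1.0 → max 4.8
Smallest max regret = 3.7 → E.

E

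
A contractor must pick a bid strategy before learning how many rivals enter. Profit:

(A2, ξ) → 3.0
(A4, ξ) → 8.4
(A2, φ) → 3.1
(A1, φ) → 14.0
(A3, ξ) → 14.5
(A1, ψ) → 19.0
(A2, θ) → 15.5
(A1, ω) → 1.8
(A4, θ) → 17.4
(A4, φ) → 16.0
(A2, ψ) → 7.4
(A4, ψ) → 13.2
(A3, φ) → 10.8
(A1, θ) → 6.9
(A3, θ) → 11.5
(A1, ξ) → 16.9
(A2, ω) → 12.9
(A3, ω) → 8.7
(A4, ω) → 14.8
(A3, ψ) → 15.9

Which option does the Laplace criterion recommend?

Row averages: A1=11.72, A2=8.38, A3=12.28, A4=13.96
Highest average = 13.96 → A4.

A4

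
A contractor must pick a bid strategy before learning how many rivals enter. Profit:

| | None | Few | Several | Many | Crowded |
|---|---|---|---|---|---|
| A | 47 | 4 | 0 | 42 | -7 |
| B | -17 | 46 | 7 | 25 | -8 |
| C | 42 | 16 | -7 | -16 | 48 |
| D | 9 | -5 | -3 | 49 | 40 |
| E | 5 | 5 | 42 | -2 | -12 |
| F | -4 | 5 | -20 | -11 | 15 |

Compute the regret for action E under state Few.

41

Best payoff under Few is 46.
Regret = 46 − 5 = 41.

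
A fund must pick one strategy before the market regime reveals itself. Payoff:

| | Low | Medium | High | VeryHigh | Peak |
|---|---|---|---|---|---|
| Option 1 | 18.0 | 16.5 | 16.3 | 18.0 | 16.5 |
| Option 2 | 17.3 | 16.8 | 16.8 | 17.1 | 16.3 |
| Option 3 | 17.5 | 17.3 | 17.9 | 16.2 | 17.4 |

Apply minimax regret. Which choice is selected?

Option 2

Column bests: Low=18.0, Medium=17.3, High=17.9, VeryHigh=18.0, Peak=17.4.
Option 1 regrets: 0.0, 0.8, 1.6, 0.0, 0.9 → max 1.6
Option 2 regrets: 0.7, 0.5, 1.1, 0.9, 1.1 → max 1.1
Option 3 regrets: 0.5, 0.0, 0.0, 1.8, 0.0 → max 1.8
Smallest max regret = 1.1 → Option 2.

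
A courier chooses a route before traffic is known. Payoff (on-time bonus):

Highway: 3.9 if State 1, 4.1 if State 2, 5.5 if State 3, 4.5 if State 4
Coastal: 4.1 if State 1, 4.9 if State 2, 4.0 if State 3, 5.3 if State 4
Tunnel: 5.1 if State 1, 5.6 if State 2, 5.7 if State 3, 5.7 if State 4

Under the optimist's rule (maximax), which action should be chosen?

Tunnel

Row maxima: Highway=5.5, Coastal=5.3, Tunnel=5.7
Best best-case = 5.7 → Tunnel.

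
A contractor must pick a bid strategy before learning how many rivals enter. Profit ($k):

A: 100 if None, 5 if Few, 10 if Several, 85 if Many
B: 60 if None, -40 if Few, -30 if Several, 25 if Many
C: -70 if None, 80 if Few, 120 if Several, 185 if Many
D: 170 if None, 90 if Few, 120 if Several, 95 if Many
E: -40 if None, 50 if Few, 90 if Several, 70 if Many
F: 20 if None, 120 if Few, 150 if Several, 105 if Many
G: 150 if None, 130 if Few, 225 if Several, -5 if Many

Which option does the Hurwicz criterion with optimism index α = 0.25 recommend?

D

A: 0.25·100 + 0.75·5 = 28.75
B: 0.25·60 + 0.75·(-40) = -15
C: 0.25·185 + 0.75·(-70) = -6.25
D: 0.25·170 + 0.75·90 = 110
E: 0.25·90 + 0.75·(-40) = -7.5
F: 0.25·150 + 0.75·20 = 52.5
G: 0.25·225 + 0.75·(-5) = 52.5
Highest Hurwicz score = 110 → D.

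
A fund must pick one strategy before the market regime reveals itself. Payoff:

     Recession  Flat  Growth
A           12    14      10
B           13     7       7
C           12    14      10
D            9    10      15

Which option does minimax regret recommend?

Column bests: Recession=13, Flat=14, Growth=15.
A regrets: 1, 0, 5 → max 5
B regrets: 0, 7, 8 → max 8
C regrets: 1, 0, 5 → max 5
D regrets: 4, 4, 0 → max 4
Smallest max regret = 4 → D.

D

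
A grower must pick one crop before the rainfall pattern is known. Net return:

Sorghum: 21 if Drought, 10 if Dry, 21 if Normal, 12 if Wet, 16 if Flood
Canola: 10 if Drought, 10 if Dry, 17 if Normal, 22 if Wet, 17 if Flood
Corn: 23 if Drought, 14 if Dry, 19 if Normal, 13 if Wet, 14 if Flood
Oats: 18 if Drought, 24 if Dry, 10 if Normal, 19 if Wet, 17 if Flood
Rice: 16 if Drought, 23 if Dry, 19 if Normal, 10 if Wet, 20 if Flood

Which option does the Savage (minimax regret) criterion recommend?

Column bests: Drought=23, Dry=24, Normal=21, Wet=22, Flood=20.
Sorghum regrets: 2, 14, 0, 10, 4 → max 14
Canola regrets: 13, 14, 4, 0, 3 → max 14
Corn regrets: 0, 10, 2, 9, 6 → max 10
Oats regrets: 5, 0, 11, 3, 3 → max 11
Rice regrets: 7, 1, 2, 12, 0 → max 12
Smallest max regret = 10 → Corn.

Corn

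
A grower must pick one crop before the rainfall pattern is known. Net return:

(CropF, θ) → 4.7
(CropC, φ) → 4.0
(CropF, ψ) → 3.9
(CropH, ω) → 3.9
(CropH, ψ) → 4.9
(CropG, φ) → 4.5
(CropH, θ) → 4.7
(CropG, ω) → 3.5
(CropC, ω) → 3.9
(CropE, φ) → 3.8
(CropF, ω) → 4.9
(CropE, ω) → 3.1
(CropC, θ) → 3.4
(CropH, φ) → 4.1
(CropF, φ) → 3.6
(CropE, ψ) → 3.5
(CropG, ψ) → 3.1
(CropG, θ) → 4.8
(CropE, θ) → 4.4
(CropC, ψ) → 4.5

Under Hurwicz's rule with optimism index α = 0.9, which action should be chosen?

CropE: 0.9·4.4 + 0.1·3.1 = 4.27
CropH: 0.9·4.9 + 0.1·3.9 = 4.8
CropG: 0.9·4.8 + 0.1·3.1 = 4.63
CropF: 0.9·4.9 + 0.1·3.6 = 4.77
CropC: 0.9·4.5 + 0.1·3.4 = 4.39
Highest Hurwicz score = 4.8 → CropH.

CropH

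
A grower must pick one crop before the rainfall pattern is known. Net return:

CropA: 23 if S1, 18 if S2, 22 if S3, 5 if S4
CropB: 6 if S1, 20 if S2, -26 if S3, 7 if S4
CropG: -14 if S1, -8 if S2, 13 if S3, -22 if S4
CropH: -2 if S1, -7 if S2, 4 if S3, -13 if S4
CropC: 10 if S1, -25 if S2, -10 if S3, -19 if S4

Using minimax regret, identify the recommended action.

Column bests: S1=23, S2=20, S3=22, S4=7.
CropA regrets: 0, 2, 0, 2 → max 2
CropB regrets: 17, 0, 48, 0 → max 48
CropG regrets: 37, 28, 9, 29 → max 37
CropH regrets: 25, 27, 18, 20 → max 27
CropC regrets: 13, 45, 32, 26 → max 45
Smallest max regret = 2 → CropA.

CropA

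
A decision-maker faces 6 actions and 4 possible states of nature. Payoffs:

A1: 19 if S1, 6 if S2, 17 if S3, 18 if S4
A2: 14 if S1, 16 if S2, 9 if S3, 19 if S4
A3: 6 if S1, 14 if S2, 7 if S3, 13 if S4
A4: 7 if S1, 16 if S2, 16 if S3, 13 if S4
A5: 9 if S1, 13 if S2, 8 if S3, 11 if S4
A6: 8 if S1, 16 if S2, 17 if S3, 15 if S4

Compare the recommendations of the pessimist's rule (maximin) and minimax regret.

Row minima: A1=6, A2=9, A3=6, A4=7, A5=8, A6=8
Best worst-case = 9 → A2.
Column bests: S1=19, S2=16, S3=17, S4=19.
A1 regrets: 0, 10, 0, 1 → max 10
A2 regrets: 5, 0, 8, 0 → max 8
A3 regrets: 13, 2, 10, 6 → max 13
A4 regrets: 12, 0, 1, 6 → max 12
A5 regrets: 10, 3, 9, 8 → max 10
A6 regrets: 11, 0, 0, 4 → max 11
Smallest max regret = 8 → A2.

maximin → A2; minimax regret → A2 (agree)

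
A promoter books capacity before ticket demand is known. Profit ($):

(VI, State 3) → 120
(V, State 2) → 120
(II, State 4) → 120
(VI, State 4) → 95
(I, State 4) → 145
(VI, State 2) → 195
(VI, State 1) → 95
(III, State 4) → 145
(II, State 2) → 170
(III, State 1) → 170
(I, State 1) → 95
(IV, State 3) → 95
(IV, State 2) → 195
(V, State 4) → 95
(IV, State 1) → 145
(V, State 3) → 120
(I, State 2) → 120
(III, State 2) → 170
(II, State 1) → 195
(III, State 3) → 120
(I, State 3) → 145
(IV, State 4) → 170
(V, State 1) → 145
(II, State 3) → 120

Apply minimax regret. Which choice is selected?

Column bests: State 1=195, State 2=195, State 3=145, State 4=170.
I regrets: 100, 75, 0, 25 → max 100
II regrets: 0, 25, 25, 50 → max 50
III regrets: 25, 25, 25, 25 → max 25
IV regrets: 50, 0, 50, 0 → max 50
V regrets: 50, 75, 25, 75 → max 75
VI regrets: 100, 0, 25, 75 → max 100
Smallest max regret = 25 → III.

III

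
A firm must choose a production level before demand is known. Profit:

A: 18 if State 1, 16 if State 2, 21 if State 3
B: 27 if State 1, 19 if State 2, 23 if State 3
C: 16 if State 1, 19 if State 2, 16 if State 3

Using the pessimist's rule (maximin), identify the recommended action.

Row minima: A=16, B=19, C=16
Best worst-case = 19 → B.

B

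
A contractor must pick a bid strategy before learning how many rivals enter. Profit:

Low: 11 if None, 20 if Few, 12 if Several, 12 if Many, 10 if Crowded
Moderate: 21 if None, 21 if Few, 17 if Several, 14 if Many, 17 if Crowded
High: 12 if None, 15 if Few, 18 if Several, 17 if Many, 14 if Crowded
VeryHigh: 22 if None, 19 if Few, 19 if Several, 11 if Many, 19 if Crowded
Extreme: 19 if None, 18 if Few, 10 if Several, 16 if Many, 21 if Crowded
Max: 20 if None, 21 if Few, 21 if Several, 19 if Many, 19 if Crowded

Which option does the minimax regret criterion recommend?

Max

Column bests: None=22, Few=21, Several=21, Many=19, Crowded=21.
Low regrets: 11, 1, 9, 7, 11 → max 11
Moderate regrets: 1, 0, 4, 5, 4 → max 5
High regrets: 10, 6, 3, 2, 7 → max 10
VeryHigh regrets: 0, 2, 2, 8, 2 → max 8
Extreme regrets: 3, 3, 11, 3, 0 → max 11
Max regrets: 2, 0, 0, 0, 2 → max 2
Smallest max regret = 2 → Max.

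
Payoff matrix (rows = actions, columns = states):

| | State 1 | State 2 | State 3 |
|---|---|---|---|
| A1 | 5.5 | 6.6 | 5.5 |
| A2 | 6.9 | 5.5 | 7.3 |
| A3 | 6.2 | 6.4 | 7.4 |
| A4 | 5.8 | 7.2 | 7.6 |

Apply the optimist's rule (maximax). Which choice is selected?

A4

Row maxima: A1=6.6, A2=7.3, A3=7.4, A4=7.6
Best best-case = 7.6 → A4.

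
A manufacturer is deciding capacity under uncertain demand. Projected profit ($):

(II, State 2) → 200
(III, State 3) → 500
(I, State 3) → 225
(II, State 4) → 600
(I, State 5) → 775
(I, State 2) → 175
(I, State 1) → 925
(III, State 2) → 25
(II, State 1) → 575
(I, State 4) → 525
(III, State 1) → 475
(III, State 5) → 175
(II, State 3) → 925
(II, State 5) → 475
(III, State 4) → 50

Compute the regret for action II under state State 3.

0

Best payoff under State 3 is 925.
Regret = 925 − 925 = 0.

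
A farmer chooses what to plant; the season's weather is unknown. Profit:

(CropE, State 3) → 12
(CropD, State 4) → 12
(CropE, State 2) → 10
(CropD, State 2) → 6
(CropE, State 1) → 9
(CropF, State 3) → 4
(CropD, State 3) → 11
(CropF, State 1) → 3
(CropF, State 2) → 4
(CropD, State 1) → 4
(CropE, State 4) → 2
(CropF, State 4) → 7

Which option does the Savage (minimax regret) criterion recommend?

CropD

Column bests: State 1=9, State 2=10, State 3=12, State 4=12.
CropD regrets: 5, 4, 1, 0 → max 5
CropE regrets: 0, 0, 0, 10 → max 10
CropF regrets: 6, 6, 8, 5 → max 8
Smallest max regret = 5 → CropD.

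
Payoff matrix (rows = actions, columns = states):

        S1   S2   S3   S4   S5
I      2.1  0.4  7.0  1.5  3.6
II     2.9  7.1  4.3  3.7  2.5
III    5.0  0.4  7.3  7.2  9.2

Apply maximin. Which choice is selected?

Row minima: I=0.4, II=2.5, III=0.4
Best worst-case = 2.5 → II.

II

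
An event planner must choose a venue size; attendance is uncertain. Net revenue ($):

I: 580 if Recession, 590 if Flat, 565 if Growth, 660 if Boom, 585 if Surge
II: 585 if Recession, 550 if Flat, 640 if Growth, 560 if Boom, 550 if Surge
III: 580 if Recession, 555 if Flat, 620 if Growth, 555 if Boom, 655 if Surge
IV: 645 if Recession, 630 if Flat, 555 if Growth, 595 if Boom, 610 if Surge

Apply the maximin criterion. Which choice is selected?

Row minima: I=565, II=550, III=555, IV=555
Best worst-case = 565 → I.

I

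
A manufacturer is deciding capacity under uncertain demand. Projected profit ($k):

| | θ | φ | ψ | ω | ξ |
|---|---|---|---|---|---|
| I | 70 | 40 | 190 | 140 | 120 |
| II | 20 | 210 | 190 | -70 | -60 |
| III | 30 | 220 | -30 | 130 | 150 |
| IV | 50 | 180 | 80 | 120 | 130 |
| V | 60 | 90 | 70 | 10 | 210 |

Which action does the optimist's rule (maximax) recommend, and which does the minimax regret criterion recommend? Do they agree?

maximax → III; minimax regret → IV (disagree)

Row maxima: I=190, II=210, III=220, IV=180, V=210
Best best-case = 220 → III.
Column bests: θ=70, φ=220, ψ=190, ω=140, ξ=210.
I regrets: 0, 180, 0, 0, 90 → max 180
II regrets: 50, 10, 0, 210, 270 → max 270
III regrets: 40, 0, 220, 10, 60 → max 220
IV regrets: 20, 40, 110, 20, 80 → max 110
V regrets: 10, 130, 120, 130, 0 → max 130
Smallest max regret = 110 → IV.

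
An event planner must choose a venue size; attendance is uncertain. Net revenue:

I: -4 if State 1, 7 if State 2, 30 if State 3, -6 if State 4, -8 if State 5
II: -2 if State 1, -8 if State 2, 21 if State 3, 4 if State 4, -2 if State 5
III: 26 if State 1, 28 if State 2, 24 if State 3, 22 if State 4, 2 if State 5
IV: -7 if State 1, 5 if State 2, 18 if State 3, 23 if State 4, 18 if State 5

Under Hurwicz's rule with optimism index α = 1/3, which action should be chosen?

III

I: 1/3·30 + 2/3·(-8) = 14/3
II: 1/3·21 + 2/3·(-8) = 5/3
III: 1/3·28 + 2/3·2 = 32/3
IV: 1/3·23 + 2/3·(-7) = 3
Highest Hurwicz score = 32/3 → III.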